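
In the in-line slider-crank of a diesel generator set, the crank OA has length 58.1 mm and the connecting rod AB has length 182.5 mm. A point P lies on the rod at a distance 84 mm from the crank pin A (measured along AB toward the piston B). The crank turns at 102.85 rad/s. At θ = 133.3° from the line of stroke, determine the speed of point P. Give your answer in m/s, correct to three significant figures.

4.48

ω = 102.8 rad/s.  Crank-pin speed |V_A| = rω = 5.9756 m/s, perpendicular to OA.
Rod angle: sinφ = −(r/L) sinθ ⇒ φ = -13.397°; ω_rod = −rω cosθ/√(L²−r²sin²θ) = +23.084 rad/s.
V_P = V_A + ω_rod × AP, with AP = 0.084 m along the rod.
Components: V_Px = −rω sinθ − a·ω_rod·sinφ = -3.8996 m/s;  V_Py = rω cosθ + a·ω_rod·cosφ = -2.2119 m/s.
|V_P| = √(V_Px² + V_Py²) = 4.4832 m/s.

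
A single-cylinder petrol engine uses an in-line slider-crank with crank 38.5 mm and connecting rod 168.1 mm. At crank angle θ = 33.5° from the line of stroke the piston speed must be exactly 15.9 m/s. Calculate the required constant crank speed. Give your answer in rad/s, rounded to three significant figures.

For an in-line slider-crank, |v_piston| = rω|sinθ|·[1 + r cosθ/√(L² − r² sin²θ)].
With r = 0.0385 m, L = 0.1681 m, θ = 33.5°: the bracketed kinematic factor |dx/dθ| = 0.025341 m.
ω = v/|dx/dθ| = 15.9/0.025341 = 627.45 rad/s.

627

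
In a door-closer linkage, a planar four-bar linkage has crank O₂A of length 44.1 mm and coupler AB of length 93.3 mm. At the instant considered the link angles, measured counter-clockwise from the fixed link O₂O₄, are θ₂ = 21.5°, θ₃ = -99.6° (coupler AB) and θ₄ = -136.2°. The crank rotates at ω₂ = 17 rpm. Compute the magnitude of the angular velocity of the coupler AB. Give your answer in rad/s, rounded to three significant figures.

0.536

ω₂ = 1.78 rad/s (from 17 rpm).
Differentiating the loop-closure r₂e^{iθ₂}+r₃e^{iθ₃}=r₁+r₄e^{iθ₄} gives r₂ω₂e^{iθ₂}+r₃ω₃e^{iθ₃}=r₄ω₄e^{iθ₄}.
Eliminating the other unknown: ω₃ = r₂ω₂ sin(θ₄−θ₂) / [r₃ sin(θ₃−θ₄)].
Numerator sine = -0.37946; denominator sine = +0.59622.
Result = 0.0441·1.78·(-0.37946) / (0.0933·(+0.59622)) = -0.53553 rad/s; magnitude 0.53553 rad/s.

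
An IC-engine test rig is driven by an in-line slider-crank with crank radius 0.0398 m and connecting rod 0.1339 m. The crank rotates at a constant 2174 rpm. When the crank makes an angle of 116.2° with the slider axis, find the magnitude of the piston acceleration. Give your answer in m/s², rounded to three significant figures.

1290

ω = 2π·2174/60 = 227.7 rad/s
x(θ) = r cosθ + √(L² − r² sin²θ); with ω constant, a = ω²·d²x/dθ².
d²x/dθ² = −r cosθ − r²(cos2θ)/√u − r⁴ sin²2θ/(4u^{3/2}),  u = L² − r² sin²θ = 0.0166539 m².
Substituting r = 0.0398 m, L = 0.1339 m, θ = 116.2°: d²x/dθ² = +0.024878 m.
a = ω²·d²x/dθ² = (227.7)²·(+0.024878) = +1289.4 m/s²;  |a| = 1289.4 m/s².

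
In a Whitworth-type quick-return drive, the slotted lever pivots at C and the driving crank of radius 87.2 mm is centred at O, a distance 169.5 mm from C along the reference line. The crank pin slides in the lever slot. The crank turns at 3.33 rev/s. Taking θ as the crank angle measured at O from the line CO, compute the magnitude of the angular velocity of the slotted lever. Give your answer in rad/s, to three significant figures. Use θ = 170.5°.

ω = 20.92 rad/s (from 3.33 rev/s).
Crank pin A relative to C: A = (d + r cosθ, r sinθ); lever angle φ = atan2(r sinθ, d + r cosθ).
Differentiating tanφ: φ̇ = rω(d cosθ + r)/(d² + r² + 2dr cosθ).
d² + r² + 2dr cosθ = |CA|² = 0.0071787 m²;  d cosθ + r = -0.079975 m.
|ω_lever| = |0.0872·20.92·-0.079975| / 0.0071787 = 20.326 rad/s.

20.3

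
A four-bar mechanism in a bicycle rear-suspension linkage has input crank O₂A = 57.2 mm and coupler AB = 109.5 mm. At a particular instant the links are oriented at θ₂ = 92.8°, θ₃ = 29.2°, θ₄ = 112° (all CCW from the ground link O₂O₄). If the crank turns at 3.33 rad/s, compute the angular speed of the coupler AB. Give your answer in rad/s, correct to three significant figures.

ω₂ = 3.33 rad/s
Differentiating the loop-closure r₂e^{iθ₂}+r₃e^{iθ₃}=r₁+r₄e^{iθ₄} gives r₂ω₂e^{iθ₂}+r₃ω₃e^{iθ₃}=r₄ω₄e^{iθ₄}.
Eliminating the other unknown: ω₃ = r₂ω₂ sin(θ₄−θ₂) / [r₃ sin(θ₃−θ₄)].
Numerator sine = +0.32887; denominator sine = -0.99211.
Result = 0.0572·3.33·(+0.32887) / (0.1095·(-0.99211)) = -0.57661 rad/s; magnitude 0.57661 rad/s.

0.577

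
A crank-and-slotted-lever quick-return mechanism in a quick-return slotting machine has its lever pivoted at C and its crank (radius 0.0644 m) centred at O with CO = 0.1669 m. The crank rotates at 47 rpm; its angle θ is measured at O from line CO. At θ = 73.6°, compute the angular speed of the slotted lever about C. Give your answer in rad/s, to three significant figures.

ω = 4.922 rad/s (from 47 rpm).
Crank pin A relative to C: A = (d + r cosθ, r sinθ); lever angle φ = atan2(r sinθ, d + r cosθ).
Differentiating tanφ: φ̇ = rω(d cosθ + r)/(d² + r² + 2dr cosθ).
d² + r² + 2dr cosθ = |CA|² = 0.0380724 m²;  d cosθ + r = +0.11152 m.
|ω_lever| = |0.0644·4.922·+0.11152| / 0.0380724 = 0.92847 rad/s.

0.928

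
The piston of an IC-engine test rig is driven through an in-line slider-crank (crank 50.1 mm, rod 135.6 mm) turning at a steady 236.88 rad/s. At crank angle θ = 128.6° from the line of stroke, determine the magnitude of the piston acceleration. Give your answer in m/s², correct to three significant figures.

ω = 236.9 rad/s
x(θ) = r cosθ + √(L² − r² sin²θ); with ω constant, a = ω²·d²x/dθ².
d²x/dθ² = −r cosθ − r²(cos2θ)/√u − r⁴ sin²2θ/(4u^{3/2}),  u = L² − r² sin²θ = 0.0168543 m².
Substituting r = 0.0501 m, L = 0.1356 m, θ = 128.6°: d²x/dθ² = +0.034855 m.
a = ω²·d²x/dθ² = (236.9)²·(+0.034855) = +1955.8 m/s²;  |a| = 1955.8 m/s².

1960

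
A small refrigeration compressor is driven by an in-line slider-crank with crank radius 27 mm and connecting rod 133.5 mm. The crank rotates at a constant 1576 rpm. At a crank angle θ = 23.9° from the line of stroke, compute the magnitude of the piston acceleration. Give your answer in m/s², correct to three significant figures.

773

ω = 2π·1576/60 = 165 rad/s
x(θ) = r cosθ + √(L² − r² sin²θ); with ω constant, a = ω²·d²x/dθ².
d²x/dθ² = −r cosθ − r²(cos2θ)/√u − r⁴ sin²2θ/(4u^{3/2}),  u = L² − r² sin²θ = 0.0177026 m².
Substituting r = 0.027 m, L = 0.1335 m, θ = 23.9°: d²x/dθ² = -0.028396 m.
a = ω²·d²x/dθ² = (165)²·(-0.028396) = -773.45 m/s²;  |a| = 773.45 m/s².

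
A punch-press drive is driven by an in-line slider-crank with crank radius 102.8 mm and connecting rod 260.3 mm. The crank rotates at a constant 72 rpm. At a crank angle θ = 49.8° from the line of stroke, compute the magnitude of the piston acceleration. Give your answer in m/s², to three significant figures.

ω = 2π·72/60 = 7.54 rad/s
x(θ) = r cosθ + √(L² − r² sin²θ); with ω constant, a = ω²·d²x/dθ².
d²x/dθ² = −r cosθ − r²(cos2θ)/√u − r⁴ sin²2θ/(4u^{3/2}),  u = L² − r² sin²θ = 0.061591 m².
Substituting r = 0.1028 m, L = 0.2603 m, θ = 49.8°: d²x/dθ² = -0.061027 m.
a = ω²·d²x/dθ² = (7.54)²·(-0.061027) = -3.4693 m/s²;  |a| = 3.4693 m/s².

3.47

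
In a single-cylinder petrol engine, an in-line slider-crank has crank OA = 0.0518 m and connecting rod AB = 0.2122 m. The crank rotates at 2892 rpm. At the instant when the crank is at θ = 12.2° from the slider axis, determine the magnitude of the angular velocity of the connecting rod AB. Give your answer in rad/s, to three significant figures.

72.4

ω = 302.8 rad/s (converted from 2892 rpm).
The rod makes angle φ with the slider axis where L sinφ = r sinθ; differentiating, L cosφ·φ̇ = r ω cosθ.
L cosφ = √(L² − r² sin²θ) = 0.21192 m.
|ω_rod| = r ω |cosθ| / √(L² − r² sin²θ) = 0.0518·302.8·0.97742/0.21192 = 72.355 rad/s.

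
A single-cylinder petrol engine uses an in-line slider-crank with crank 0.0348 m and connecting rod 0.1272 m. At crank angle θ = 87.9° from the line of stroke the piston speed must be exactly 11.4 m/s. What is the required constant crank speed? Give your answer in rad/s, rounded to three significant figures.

324

For an in-line slider-crank, |v_piston| = rω|sinθ|·[1 + r cosθ/√(L² − r² sin²θ)].
With r = 0.0348 m, L = 0.1272 m, θ = 87.9°: the bracketed kinematic factor |dx/dθ| = 0.035139 m.
ω = v/|dx/dθ| = 11.4/0.035139 = 324.43 rad/s.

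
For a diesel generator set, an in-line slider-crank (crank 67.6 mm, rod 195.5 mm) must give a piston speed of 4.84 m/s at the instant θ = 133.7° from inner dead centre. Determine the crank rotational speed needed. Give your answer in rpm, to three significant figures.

For an in-line slider-crank, |v_piston| = rω|sinθ|·[1 + r cosθ/√(L² − r² sin²θ)].
With r = 0.0676 m, L = 0.1955 m, θ = 133.7°: the bracketed kinematic factor |dx/dθ| = 0.036814 m.
ω = v/|dx/dθ| = 4.84/0.036814 = 131.47 rad/s.
N = 60ω/(2π) = 1255.4 rpm.

1260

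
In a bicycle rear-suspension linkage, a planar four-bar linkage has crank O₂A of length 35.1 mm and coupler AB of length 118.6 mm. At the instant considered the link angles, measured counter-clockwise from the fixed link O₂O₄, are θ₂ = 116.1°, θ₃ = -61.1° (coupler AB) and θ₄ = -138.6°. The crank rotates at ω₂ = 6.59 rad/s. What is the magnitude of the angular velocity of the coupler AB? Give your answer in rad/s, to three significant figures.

1.93

ω₂ = 6.59 rad/s
Differentiating the loop-closure r₂e^{iθ₂}+r₃e^{iθ₃}=r₁+r₄e^{iθ₄} gives r₂ω₂e^{iθ₂}+r₃ω₃e^{iθ₃}=r₄ω₄e^{iθ₄}.
Eliminating the other unknown: ω₃ = r₂ω₂ sin(θ₄−θ₂) / [r₃ sin(θ₃−θ₄)].
Numerator sine = +0.96456; denominator sine = +0.97630.
Result = 0.0351·6.59·(+0.96456) / (0.1186·(+0.97630)) = +1.9269 rad/s; magnitude 1.9269 rad/s.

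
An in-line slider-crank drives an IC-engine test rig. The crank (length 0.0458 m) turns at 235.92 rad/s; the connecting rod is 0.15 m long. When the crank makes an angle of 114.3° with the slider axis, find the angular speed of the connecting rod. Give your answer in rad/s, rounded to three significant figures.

30.9

ω = 235.9 rad/s
The rod makes angle φ with the slider axis where L sinφ = r sinθ; differentiating, L cosφ·φ̇ = r ω cosθ.
L cosφ = √(L² − r² sin²θ) = 0.14407 m.
|ω_rod| = r ω |cosθ| / √(L² − r² sin²θ) = 0.0458·235.9·0.41151/0.14407 = 30.862 rad/s.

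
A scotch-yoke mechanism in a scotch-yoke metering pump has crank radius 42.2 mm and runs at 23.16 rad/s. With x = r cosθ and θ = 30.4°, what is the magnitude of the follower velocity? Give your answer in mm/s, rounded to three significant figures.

495

ω = 23.16 rad/s
x = r cosθ ⇒ ẋ = −rω sinθ.
|v| = rω|sinθ| = 0.0422·23.16·|sin 30.4°| = 0.49457 m/s = 494.57 mm/s.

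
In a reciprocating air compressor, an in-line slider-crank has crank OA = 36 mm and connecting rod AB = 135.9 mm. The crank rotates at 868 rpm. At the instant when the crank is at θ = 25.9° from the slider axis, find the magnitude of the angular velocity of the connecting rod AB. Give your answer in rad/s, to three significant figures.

ω = 90.9 rad/s (converted from 868 rpm).
The rod makes angle φ with the slider axis where L sinφ = r sinθ; differentiating, L cosφ·φ̇ = r ω cosθ.
L cosφ = √(L² − r² sin²θ) = 0.13499 m.
|ω_rod| = r ω |cosθ| / √(L² − r² sin²θ) = 0.036·90.9·0.89956/0.13499 = 21.807 rad/s.

21.8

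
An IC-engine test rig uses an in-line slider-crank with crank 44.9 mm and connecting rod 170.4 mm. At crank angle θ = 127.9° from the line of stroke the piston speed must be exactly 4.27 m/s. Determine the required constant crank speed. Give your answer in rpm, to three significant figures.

1380

For an in-line slider-crank, |v_piston| = rω|sinθ|·[1 + r cosθ/√(L² − r² sin²θ)].
With r = 0.0449 m, L = 0.1704 m, θ = 127.9°: the bracketed kinematic factor |dx/dθ| = 0.029567 m.
ω = v/|dx/dθ| = 4.27/0.029567 = 144.42 rad/s.
N = 60ω/(2π) = 1379.1 rpm.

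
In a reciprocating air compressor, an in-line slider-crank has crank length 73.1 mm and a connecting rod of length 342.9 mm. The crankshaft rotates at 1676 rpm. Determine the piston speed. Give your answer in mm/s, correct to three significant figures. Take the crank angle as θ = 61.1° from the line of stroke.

12400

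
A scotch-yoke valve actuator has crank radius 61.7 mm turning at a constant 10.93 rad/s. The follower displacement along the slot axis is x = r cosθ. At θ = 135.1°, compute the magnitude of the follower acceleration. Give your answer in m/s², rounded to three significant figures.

ω = 10.93 rad/s
x = r cosθ ⇒ ẍ = −rω² cosθ (ω constant).
|a| = rω²|cosθ| = 0.0617·(10.93)²·|cos 135.1°| = 5.2212 m/s².

5.22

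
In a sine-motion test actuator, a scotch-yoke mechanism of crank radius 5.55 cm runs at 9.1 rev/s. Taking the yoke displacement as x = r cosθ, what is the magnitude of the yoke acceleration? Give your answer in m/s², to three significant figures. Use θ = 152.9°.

ω = 57.18 rad/s (from 9.1 rev/s).
x = r cosθ ⇒ ẍ = −rω² cosθ (ω constant).
|a| = rω²|cosθ| = 0.0555·(57.18)²·|cos 152.9°| = 161.52 m/s².

162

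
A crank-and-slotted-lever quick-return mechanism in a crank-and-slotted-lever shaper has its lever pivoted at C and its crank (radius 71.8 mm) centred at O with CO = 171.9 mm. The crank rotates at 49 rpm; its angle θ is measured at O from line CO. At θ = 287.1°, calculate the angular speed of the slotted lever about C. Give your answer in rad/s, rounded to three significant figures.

ω = 5.131 rad/s (from 49 rpm).
Crank pin A relative to C: A = (d + r cosθ, r sinθ); lever angle φ = atan2(r sinθ, d + r cosθ).
Differentiating tanφ: φ̇ = rω(d cosθ + r)/(d² + r² + 2dr cosθ).
d² + r² + 2dr cosθ = |CA|² = 0.0419632 m²;  d cosθ + r = +0.12235 m.
|ω_lever| = |0.0718·5.131·+0.12235| / 0.0419632 = 1.0742 rad/s.

1.07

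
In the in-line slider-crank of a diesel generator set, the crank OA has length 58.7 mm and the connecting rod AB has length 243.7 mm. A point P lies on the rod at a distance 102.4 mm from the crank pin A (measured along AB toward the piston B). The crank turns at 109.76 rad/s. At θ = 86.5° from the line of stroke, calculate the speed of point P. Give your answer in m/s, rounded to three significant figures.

ω = 109.8 rad/s.  Crank-pin speed |V_A| = rω = 6.4429 m/s, perpendicular to OA.
Rod angle: sinφ = −(r/L) sinθ ⇒ φ = -13.911°; ω_rod = −rω cosθ/√(L²−r²sin²θ) = -1.6628 rad/s.
V_P = V_A + ω_rod × AP, with AP = 0.1024 m along the rod.
Components: V_Px = −rω sinθ − a·ω_rod·sinφ = -6.4718 m/s;  V_Py = rω cosθ + a·ω_rod·cosφ = +0.22806 m/s.
|V_P| = √(V_Px² + V_Py²) = 6.4758 m/s.

6.48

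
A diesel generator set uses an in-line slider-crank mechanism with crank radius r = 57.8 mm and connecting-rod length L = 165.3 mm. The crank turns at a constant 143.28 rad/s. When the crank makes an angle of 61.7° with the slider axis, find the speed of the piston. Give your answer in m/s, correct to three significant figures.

ω = 143.3 rad/s
For an in-line slider-crank, x = r cosθ + √(L² − r² sin²θ), so v = −rω sinθ·[1 + r cosθ/√(L² − r² sin²θ)].
With r = 0.0578 m, L = 0.1653 m, θ = 61.7°: √(L² − r² sin²θ) = 0.15727 m.
v = −0.0578·143.3·0.88048·[1 + 0.0578·0.47409/0.15727] = -8.5622 m/s.
|v| = 8.5622 m/s.

8.56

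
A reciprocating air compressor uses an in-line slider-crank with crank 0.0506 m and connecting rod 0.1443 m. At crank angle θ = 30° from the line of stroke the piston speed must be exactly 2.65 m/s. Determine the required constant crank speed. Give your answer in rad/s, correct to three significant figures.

For an in-line slider-crank, |v_piston| = rω|sinθ|·[1 + r cosθ/√(L² − r² sin²θ)].
With r = 0.0506 m, L = 0.1443 m, θ = 30°: the bracketed kinematic factor |dx/dθ| = 0.033104 m.
ω = v/|dx/dθ| = 2.65/0.033104 = 80.051 rad/s.

80.1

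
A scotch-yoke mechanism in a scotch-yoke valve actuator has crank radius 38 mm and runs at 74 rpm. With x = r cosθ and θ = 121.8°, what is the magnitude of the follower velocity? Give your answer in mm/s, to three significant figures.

250

ω = 7.749 rad/s (from 74 rpm).
x = r cosθ ⇒ ẋ = −rω sinθ.
|v| = rω|sinθ| = 0.038·7.749·|sin 121.8°| = 0.25027 m/s = 250.27 mm/s.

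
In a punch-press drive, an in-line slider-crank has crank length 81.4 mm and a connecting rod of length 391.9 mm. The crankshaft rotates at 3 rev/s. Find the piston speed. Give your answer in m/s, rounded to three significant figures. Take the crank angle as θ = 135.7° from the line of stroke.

ω = 2π·3 = 18.85 rad/s
For an in-line slider-crank, x = r cosθ + √(L² − r² sin²θ), so v = −rω sinθ·[1 + r cosθ/√(L² − r² sin²θ)].
With r = 0.0814 m, L = 0.3919 m, θ = 135.7°: √(L² − r² sin²θ) = 0.38775 m.
v = −0.0814·18.85·0.69842·[1 + 0.0814·-0.71569/0.38775] = -0.91061 m/s.
|v| = 0.91061 m/s.

0.911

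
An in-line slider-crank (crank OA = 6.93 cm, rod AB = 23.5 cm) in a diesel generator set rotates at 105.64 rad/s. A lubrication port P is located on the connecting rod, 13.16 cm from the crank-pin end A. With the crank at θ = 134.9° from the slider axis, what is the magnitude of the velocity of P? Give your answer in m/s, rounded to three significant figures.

ω = 105.6 rad/s.  Crank-pin speed |V_A| = rω = 7.3209 m/s, perpendicular to OA.
Rod angle: sinφ = −(r/L) sinθ ⇒ φ = -12.057°; ω_rod = −rω cosθ/√(L²−r²sin²θ) = +22.486 rad/s.
V_P = V_A + ω_rod × AP, with AP = 0.1316 m along the rod.
Components: V_Px = −rω sinθ − a·ω_rod·sinφ = -4.5675 m/s;  V_Py = rω cosθ + a·ω_rod·cosφ = -2.2737 m/s.
|V_P| = √(V_Px² + V_Py²) = 5.1022 m/s.

5.10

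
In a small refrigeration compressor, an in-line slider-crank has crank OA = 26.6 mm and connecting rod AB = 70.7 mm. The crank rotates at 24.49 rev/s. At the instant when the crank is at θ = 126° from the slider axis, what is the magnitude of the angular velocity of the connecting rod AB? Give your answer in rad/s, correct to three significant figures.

35.7

ω = 153.9 rad/s (converted from 24.49 rev/s).
The rod makes angle φ with the slider axis where L sinφ = r sinθ; differentiating, L cosφ·φ̇ = r ω cosθ.
L cosφ = √(L² − r² sin²θ) = 0.067345 m.
|ω_rod| = r ω |cosθ| / √(L² − r² sin²θ) = 0.0266·153.9·0.58779/0.067345 = 35.724 rad/s.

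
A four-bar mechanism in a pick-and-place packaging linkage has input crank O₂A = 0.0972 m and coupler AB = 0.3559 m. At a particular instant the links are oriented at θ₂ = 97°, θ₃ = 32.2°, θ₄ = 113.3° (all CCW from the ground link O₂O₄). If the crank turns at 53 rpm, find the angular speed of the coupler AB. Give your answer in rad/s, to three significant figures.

0.431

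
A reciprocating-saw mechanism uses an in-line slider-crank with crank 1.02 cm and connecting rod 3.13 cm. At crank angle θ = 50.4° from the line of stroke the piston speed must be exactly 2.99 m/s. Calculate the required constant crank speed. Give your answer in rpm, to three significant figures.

For an in-line slider-crank, |v_piston| = rω|sinθ|·[1 + r cosθ/√(L² − r² sin²θ)].
With r = 0.0102 m, L = 0.0313 m, θ = 50.4°: the bracketed kinematic factor |dx/dθ| = 0.0095458 m.
ω = v/|dx/dθ| = 2.99/0.0095458 = 313.23 rad/s.
N = 60ω/(2π) = 2991.1 rpm.

2990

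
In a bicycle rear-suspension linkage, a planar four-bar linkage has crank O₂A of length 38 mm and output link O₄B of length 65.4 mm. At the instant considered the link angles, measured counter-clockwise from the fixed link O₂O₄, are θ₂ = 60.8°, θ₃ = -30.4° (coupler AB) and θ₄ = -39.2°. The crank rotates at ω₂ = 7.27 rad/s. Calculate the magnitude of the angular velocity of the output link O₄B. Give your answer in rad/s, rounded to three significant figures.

27.6

ω₂ = 7.27 rad/s
Differentiating the loop-closure r₂e^{iθ₂}+r₃e^{iθ₃}=r₁+r₄e^{iθ₄} gives r₂ω₂e^{iθ₂}+r₃ω₃e^{iθ₃}=r₄ω₄e^{iθ₄}.
Eliminating the other unknown: ω₄ = r₂ω₂ sin(θ₂−θ₃) / [r₄ sin(θ₄−θ₃)].
Numerator sine = +0.99978; denominator sine = -0.15299.
Result = 0.038·7.27·(+0.99978) / (0.0654·(-0.15299)) = -27.605 rad/s; magnitude 27.605 rad/s.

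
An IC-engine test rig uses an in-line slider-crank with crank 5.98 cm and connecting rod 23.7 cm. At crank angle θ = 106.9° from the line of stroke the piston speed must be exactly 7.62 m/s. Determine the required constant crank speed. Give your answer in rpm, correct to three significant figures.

1380

For an in-line slider-crank, |v_piston| = rω|sinθ|·[1 + r cosθ/√(L² − r² sin²θ)].
With r = 0.0598 m, L = 0.237 m, θ = 106.9°: the bracketed kinematic factor |dx/dθ| = 0.052893 m.
ω = v/|dx/dθ| = 7.62/0.052893 = 144.07 rad/s.
N = 60ω/(2π) = 1375.7 rpm.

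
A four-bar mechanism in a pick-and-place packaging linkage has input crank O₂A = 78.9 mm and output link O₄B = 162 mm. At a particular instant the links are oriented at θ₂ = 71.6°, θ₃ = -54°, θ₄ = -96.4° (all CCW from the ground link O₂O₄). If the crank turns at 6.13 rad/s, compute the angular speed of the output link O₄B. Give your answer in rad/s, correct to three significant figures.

3.60

ω₂ = 6.13 rad/s
Differentiating the loop-closure r₂e^{iθ₂}+r₃e^{iθ₃}=r₁+r₄e^{iθ₄} gives r₂ω₂e^{iθ₂}+r₃ω₃e^{iθ₃}=r₄ω₄e^{iθ₄}.
Eliminating the other unknown: ω₄ = r₂ω₂ sin(θ₂−θ₃) / [r₄ sin(θ₄−θ₃)].
Numerator sine = +0.81310; denominator sine = -0.67430.
Result = 0.0789·6.13·(+0.81310) / (0.162·(-0.67430)) = -3.6001 rad/s; magnitude 3.6001 rad/s.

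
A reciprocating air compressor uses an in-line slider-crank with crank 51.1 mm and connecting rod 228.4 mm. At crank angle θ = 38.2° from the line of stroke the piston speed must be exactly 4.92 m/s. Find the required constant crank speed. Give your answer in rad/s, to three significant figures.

132

For an in-line slider-crank, |v_piston| = rω|sinθ|·[1 + r cosθ/√(L² − r² sin²θ)].
With r = 0.0511 m, L = 0.2284 m, θ = 38.2°: the bracketed kinematic factor |dx/dθ| = 0.037211 m.
ω = v/|dx/dθ| = 4.92/0.037211 = 132.22 rad/s.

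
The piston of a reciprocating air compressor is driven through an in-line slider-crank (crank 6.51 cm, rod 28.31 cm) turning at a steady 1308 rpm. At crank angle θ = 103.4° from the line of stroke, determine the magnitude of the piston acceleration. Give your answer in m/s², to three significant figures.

539

ω = 2π·1308/60 = 137 rad/s
x(θ) = r cosθ + √(L² − r² sin²θ); with ω constant, a = ω²·d²x/dθ².
d²x/dθ² = −r cosθ − r²(cos2θ)/√u − r⁴ sin²2θ/(4u^{3/2}),  u = L² − r² sin²θ = 0.0761352 m².
Substituting r = 0.0651 m, L = 0.2831 m, θ = 103.4°: d²x/dθ² = +0.028753 m.
a = ω²·d²x/dθ² = (137)²·(+0.028753) = +539.45 m/s²;  |a| = 539.45 m/s².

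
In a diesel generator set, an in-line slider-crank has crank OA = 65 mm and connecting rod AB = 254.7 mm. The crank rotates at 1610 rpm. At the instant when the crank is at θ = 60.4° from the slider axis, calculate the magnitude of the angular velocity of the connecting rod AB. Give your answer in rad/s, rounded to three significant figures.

ω = 168.6 rad/s (converted from 1610 rpm).
The rod makes angle φ with the slider axis where L sinφ = r sinθ; differentiating, L cosφ·φ̇ = r ω cosθ.
L cosφ = √(L² − r² sin²θ) = 0.24835 m.
|ω_rod| = r ω |cosθ| / √(L² − r² sin²θ) = 0.065·168.6·0.49394/0.24835 = 21.796 rad/s.

21.8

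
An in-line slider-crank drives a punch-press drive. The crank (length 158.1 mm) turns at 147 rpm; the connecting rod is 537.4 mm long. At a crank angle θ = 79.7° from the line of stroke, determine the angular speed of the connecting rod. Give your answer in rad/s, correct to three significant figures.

ω = 15.39 rad/s (converted from 147 rpm).
The rod makes angle φ with the slider axis where L sinφ = r sinθ; differentiating, L cosφ·φ̇ = r ω cosθ.
L cosφ = √(L² − r² sin²θ) = 0.5144 m.
|ω_rod| = r ω |cosθ| / √(L² − r² sin²θ) = 0.1581·15.39·0.17880/0.5144 = 0.84597 rad/s.

0.846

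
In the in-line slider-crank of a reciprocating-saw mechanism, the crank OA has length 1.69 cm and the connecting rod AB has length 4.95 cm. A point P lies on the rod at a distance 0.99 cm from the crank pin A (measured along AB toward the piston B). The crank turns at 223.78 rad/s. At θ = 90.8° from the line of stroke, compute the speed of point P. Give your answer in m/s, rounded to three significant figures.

3.78

ω = 223.8 rad/s.  Crank-pin speed |V_A| = rω = 3.7819 m/s, perpendicular to OA.
Rod angle: sinφ = −(r/L) sinθ ⇒ φ = -19.961°; ω_rod = −rω cosθ/√(L²−r²sin²θ) = +1.1349 rad/s.
V_P = V_A + ω_rod × AP, with AP = 0.0099 m along the rod.
Components: V_Px = −rω sinθ − a·ω_rod·sinφ = -3.7777 m/s;  V_Py = rω cosθ + a·ω_rod·cosφ = -0.042243 m/s.
|V_P| = √(V_Px² + V_Py²) = 3.7779 m/s.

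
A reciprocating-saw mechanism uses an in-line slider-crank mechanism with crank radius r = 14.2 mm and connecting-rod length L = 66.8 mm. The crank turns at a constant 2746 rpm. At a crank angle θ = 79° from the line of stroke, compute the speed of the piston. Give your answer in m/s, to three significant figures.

4.17

ω = 2π·2746/60 = 287.6 rad/s
For an in-line slider-crank, x = r cosθ + √(L² − r² sin²θ), so v = −rω sinθ·[1 + r cosθ/√(L² − r² sin²θ)].
With r = 0.0142 m, L = 0.0668 m, θ = 79°: √(L² − r² sin²θ) = 0.065329 m.
v = −0.0142·287.6·0.98163·[1 + 0.0142·0.19081/0.065329] = -4.1746 m/s.
|v| = 4.1746 m/s.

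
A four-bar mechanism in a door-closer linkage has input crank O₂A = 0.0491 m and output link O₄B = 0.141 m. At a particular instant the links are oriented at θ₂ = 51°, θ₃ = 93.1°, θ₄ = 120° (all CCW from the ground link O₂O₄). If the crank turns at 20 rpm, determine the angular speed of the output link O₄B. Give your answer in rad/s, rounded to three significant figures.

ω₂ = 2.094 rad/s (from 20 rpm).
Differentiating the loop-closure r₂e^{iθ₂}+r₃e^{iθ₃}=r₁+r₄e^{iθ₄} gives r₂ω₂e^{iθ₂}+r₃ω₃e^{iθ₃}=r₄ω₄e^{iθ₄}.
Eliminating the other unknown: ω₄ = r₂ω₂ sin(θ₂−θ₃) / [r₄ sin(θ₄−θ₃)].
Numerator sine = -0.67043; denominator sine = +0.45243.
Result = 0.0491·2.094·(-0.67043) / (0.141·(+0.45243)) = -1.0807 rad/s; magnitude 1.0807 rad/s.

1.08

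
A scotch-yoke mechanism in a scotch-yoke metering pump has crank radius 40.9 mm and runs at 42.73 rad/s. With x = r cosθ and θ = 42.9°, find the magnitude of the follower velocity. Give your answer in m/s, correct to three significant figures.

ω = 42.73 rad/s
x = r cosθ ⇒ ẋ = −rω sinθ.
|v| = rω|sinθ| = 0.0409·42.73·|sin 42.9°| = 1.1897 m/s.

1.19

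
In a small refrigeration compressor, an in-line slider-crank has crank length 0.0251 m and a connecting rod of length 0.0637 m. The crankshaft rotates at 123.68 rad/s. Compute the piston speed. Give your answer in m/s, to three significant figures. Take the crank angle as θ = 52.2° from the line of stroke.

ω = 123.7 rad/s
For an in-line slider-crank, x = r cosθ + √(L² − r² sin²θ), so v = −rω sinθ·[1 + r cosθ/√(L² − r² sin²θ)].
With r = 0.0251 m, L = 0.0637 m, θ = 52.2°: √(L² − r² sin²θ) = 0.060534 m.
v = −0.0251·123.7·0.79016·[1 + 0.0251·0.61291/0.060534] = -3.0763 m/s.
|v| = 3.0763 m/s.

3.08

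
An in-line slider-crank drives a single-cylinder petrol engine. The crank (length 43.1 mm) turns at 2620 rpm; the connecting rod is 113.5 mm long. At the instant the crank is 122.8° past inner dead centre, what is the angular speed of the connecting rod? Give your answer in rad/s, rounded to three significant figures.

59.6

ω = 274.4 rad/s (converted from 2620 rpm).
The rod makes angle φ with the slider axis where L sinφ = r sinθ; differentiating, L cosφ·φ̇ = r ω cosθ.
L cosφ = √(L² − r² sin²θ) = 0.10756 m.
|ω_rod| = r ω |cosθ| / √(L² − r² sin²θ) = 0.0431·274.4·0.54171/0.10756 = 59.554 rad/s.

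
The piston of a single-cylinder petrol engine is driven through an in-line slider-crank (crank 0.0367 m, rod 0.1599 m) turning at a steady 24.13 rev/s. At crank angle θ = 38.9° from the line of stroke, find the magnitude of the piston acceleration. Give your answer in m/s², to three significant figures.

700

ω = 2π·24.1 = 151.6 rad/s
x(θ) = r cosθ + √(L² − r² sin²θ); with ω constant, a = ω²·d²x/dθ².
d²x/dθ² = −r cosθ − r²(cos2θ)/√u − r⁴ sin²2θ/(4u^{3/2}),  u = L² − r² sin²θ = 0.0250369 m².
Substituting r = 0.0367 m, L = 0.1599 m, θ = 38.9°: d²x/dθ² = -0.03047 m.
a = ω²·d²x/dθ² = (151.6)²·(-0.03047) = -700.39 m/s²;  |a| = 700.39 m/s².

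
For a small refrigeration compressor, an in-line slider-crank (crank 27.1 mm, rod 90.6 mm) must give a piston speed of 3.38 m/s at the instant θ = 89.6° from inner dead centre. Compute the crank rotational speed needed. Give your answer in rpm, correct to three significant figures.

1190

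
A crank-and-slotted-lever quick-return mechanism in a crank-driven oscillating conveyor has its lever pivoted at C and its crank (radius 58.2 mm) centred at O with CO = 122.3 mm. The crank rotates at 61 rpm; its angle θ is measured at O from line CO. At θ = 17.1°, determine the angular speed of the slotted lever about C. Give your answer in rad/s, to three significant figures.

2.04

ω = 6.388 rad/s (from 61 rpm).
Crank pin A relative to C: A = (d + r cosθ, r sinθ); lever angle φ = atan2(r sinθ, d + r cosθ).
Differentiating tanφ: φ̇ = rω(d cosθ + r)/(d² + r² + 2dr cosθ).
d² + r² + 2dr cosθ = |CA|² = 0.0319509 m²;  d cosθ + r = +0.17509 m.
|ω_lever| = |0.0582·6.388·+0.17509| / 0.0319509 = 2.0374 rad/s.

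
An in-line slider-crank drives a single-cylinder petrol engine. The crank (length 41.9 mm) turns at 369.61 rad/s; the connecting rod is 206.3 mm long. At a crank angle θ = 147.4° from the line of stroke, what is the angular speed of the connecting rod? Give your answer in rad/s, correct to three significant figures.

63.6

ω = 369.6 rad/s
The rod makes angle φ with the slider axis where L sinφ = r sinθ; differentiating, L cosφ·φ̇ = r ω cosθ.
L cosφ = √(L² − r² sin²θ) = 0.20506 m.
|ω_rod| = r ω |cosθ| / √(L² − r² sin²θ) = 0.0419·369.6·0.84245/0.20506 = 63.624 rad/s.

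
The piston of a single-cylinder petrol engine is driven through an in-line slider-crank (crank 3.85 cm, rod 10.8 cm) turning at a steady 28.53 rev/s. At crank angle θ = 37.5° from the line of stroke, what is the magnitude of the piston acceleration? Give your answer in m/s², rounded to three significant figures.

ω = 2π·28.5 = 179.3 rad/s
x(θ) = r cosθ + √(L² − r² sin²θ); with ω constant, a = ω²·d²x/dθ².
d²x/dθ² = −r cosθ − r²(cos2θ)/√u − r⁴ sin²2θ/(4u^{3/2}),  u = L² − r² sin²θ = 0.0111147 m².
Substituting r = 0.0385 m, L = 0.108 m, θ = 37.5°: d²x/dθ² = -0.03462 m.
a = ω²·d²x/dθ² = (179.3)²·(-0.03462) = -1112.5 m/s²;  |a| = 1112.5 m/s².

1110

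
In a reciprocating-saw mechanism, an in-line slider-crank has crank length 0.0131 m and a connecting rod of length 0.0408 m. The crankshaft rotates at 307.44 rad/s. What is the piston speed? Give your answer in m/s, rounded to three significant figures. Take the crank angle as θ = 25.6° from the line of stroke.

2.25

ω = 307.4 rad/s
For an in-line slider-crank, x = r cosθ + √(L² − r² sin²θ), so v = −rω sinθ·[1 + r cosθ/√(L² − r² sin²θ)].
With r = 0.0131 m, L = 0.0408 m, θ = 25.6°: √(L² − r² sin²θ) = 0.040405 m.
v = −0.0131·307.4·0.43209·[1 + 0.0131·0.90183/0.040405] = -2.249 m/s.
|v| = 2.249 m/s.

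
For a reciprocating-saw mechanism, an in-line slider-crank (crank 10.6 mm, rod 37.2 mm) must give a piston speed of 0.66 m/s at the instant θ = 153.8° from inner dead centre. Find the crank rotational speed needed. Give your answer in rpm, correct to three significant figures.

1810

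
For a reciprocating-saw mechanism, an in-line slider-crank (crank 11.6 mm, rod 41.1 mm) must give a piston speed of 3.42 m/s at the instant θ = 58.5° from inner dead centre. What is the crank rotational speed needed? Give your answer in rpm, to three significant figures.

2870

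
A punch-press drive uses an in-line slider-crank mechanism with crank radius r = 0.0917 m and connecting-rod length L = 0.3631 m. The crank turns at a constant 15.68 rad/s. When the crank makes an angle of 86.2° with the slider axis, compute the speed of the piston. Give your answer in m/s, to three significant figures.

ω = 15.68 rad/s
For an in-line slider-crank, x = r cosθ + √(L² − r² sin²θ), so v = −rω sinθ·[1 + r cosθ/√(L² − r² sin²θ)].
With r = 0.0917 m, L = 0.3631 m, θ = 86.2°: √(L² − r² sin²θ) = 0.35138 m.
v = −0.0917·15.68·0.99780·[1 + 0.0917·0.06627/0.35138] = -1.4595 m/s.
|v| = 1.4595 m/s.

1.46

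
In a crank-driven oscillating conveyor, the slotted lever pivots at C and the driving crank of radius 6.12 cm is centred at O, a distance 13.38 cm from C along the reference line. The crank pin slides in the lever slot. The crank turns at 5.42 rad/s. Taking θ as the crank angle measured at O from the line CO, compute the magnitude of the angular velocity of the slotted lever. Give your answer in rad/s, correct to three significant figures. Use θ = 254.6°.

ω = 5.42 rad/s
Crank pin A relative to C: A = (d + r cosθ, r sinθ); lever angle φ = atan2(r sinθ, d + r cosθ).
Differentiating tanφ: φ̇ = rω(d cosθ + r)/(d² + r² + 2dr cosθ).
d² + r² + 2dr cosθ = |CA|² = 0.0172988 m²;  d cosθ + r = +0.025669 m.
|ω_lever| = |0.0612·5.42·+0.025669| / 0.0172988 = 0.49219 rad/s.

0.492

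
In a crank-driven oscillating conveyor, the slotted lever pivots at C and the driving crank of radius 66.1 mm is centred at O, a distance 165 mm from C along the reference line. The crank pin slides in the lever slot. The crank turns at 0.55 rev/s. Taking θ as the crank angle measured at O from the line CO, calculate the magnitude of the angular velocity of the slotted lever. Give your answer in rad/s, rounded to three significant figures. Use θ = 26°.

0.957

ω = 3.456 rad/s (from 0.55 rev/s).
Crank pin A relative to C: A = (d + r cosθ, r sinθ); lever angle φ = atan2(r sinθ, d + r cosθ).
Differentiating tanφ: φ̇ = rω(d cosθ + r)/(d² + r² + 2dr cosθ).
d² + r² + 2dr cosθ = |CA|² = 0.0511996 m²;  d cosθ + r = +0.2144 m.
|ω_lever| = |0.0661·3.456·+0.2144| / 0.0511996 = 0.95654 rad/s.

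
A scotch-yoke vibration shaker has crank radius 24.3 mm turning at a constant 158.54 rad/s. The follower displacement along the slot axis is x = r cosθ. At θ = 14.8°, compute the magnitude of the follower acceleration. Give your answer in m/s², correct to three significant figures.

ω = 158.5 rad/s
x = r cosθ ⇒ ẍ = −rω² cosθ (ω constant).
|a| = rω²|cosθ| = 0.0243·(158.5)²·|cos 14.8°| = 590.52 m/s².

591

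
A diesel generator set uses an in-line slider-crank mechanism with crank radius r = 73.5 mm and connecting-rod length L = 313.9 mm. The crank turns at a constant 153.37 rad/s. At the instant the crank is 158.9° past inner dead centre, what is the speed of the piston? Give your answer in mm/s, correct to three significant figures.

ω = 153.4 rad/s
For an in-line slider-crank, x = r cosθ + √(L² − r² sin²θ), so v = −rω sinθ·[1 + r cosθ/√(L² − r² sin²θ)].
With r = 0.0735 m, L = 0.3139 m, θ = 158.9°: √(L² − r² sin²θ) = 0.31278 m.
v = −0.0735·153.4·0.36000·[1 + 0.0735·-0.93295/0.31278] = -3.1685 m/s.
|v| = 3.1685 m/s = 3168.5 mm/s.

3170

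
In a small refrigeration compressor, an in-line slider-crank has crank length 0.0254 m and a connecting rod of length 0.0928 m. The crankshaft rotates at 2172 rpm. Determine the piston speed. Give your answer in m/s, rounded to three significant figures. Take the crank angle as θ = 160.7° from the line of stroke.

ω = 2π·2172/60 = 227.5 rad/s
For an in-line slider-crank, x = r cosθ + √(L² − r² sin²θ), so v = −rω sinθ·[1 + r cosθ/√(L² − r² sin²θ)].
With r = 0.0254 m, L = 0.0928 m, θ = 160.7°: √(L² − r² sin²θ) = 0.092419 m.
v = −0.0254·227.5·0.33051·[1 + 0.0254·-0.94380/0.092419] = -1.4142 m/s.
|v| = 1.4142 m/s.

1.41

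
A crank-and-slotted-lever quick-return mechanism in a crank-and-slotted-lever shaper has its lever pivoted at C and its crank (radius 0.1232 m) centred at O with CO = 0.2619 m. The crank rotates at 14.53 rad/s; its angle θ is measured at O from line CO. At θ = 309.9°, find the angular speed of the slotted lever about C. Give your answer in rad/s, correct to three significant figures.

ω = 14.53 rad/s
Crank pin A relative to C: A = (d + r cosθ, r sinθ); lever angle φ = atan2(r sinθ, d + r cosθ).
Differentiating tanφ: φ̇ = rω(d cosθ + r)/(d² + r² + 2dr cosθ).
d² + r² + 2dr cosθ = |CA|² = 0.125164 m²;  d cosθ + r = +0.2912 m.
|ω_lever| = |0.1232·14.53·+0.2912| / 0.125164 = 4.1647 rad/s.

4.16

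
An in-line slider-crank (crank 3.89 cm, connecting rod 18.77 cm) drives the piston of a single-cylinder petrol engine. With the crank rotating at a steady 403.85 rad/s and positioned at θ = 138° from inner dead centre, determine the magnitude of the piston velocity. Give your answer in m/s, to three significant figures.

ω = 403.9 rad/s
For an in-line slider-crank, x = r cosθ + √(L² − r² sin²θ), so v = −rω sinθ·[1 + r cosθ/√(L² − r² sin²θ)].
With r = 0.0389 m, L = 0.1877 m, θ = 138°: √(L² − r² sin²θ) = 0.18589 m.
v = −0.0389·403.9·0.66913·[1 + 0.0389·-0.74314/0.18589] = -8.8771 m/s.
|v| = 8.8771 m/s.

8.88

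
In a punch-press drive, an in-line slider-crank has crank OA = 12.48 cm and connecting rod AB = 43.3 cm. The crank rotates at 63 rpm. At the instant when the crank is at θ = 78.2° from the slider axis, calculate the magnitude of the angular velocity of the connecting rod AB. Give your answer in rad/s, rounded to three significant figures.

0.405

ω = 6.597 rad/s (converted from 63 rpm).
The rod makes angle φ with the slider axis where L sinφ = r sinθ; differentiating, L cosφ·φ̇ = r ω cosθ.
L cosφ = √(L² − r² sin²θ) = 0.41541 m.
|ω_rod| = r ω |cosθ| / √(L² − r² sin²θ) = 0.1248·6.597·0.20450/0.41541 = 0.40531 rad/s.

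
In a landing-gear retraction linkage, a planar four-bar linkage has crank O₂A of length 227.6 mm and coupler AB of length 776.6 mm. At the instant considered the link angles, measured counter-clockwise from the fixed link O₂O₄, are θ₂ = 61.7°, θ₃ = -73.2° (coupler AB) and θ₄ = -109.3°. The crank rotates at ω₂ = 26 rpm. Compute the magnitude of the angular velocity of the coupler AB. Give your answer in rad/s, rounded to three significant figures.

0.212

ω₂ = 2.723 rad/s (from 26 rpm).
Differentiating the loop-closure r₂e^{iθ₂}+r₃e^{iθ₃}=r₁+r₄e^{iθ₄} gives r₂ω₂e^{iθ₂}+r₃ω₃e^{iθ₃}=r₄ω₄e^{iθ₄}.
Eliminating the other unknown: ω₃ = r₂ω₂ sin(θ₄−θ₂) / [r₃ sin(θ₃−θ₄)].
Numerator sine = -0.15643; denominator sine = +0.58920.
Result = 0.2276·2.723·(-0.15643) / (0.7766·(+0.58920)) = -0.21186 rad/s; magnitude 0.21186 rad/s.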